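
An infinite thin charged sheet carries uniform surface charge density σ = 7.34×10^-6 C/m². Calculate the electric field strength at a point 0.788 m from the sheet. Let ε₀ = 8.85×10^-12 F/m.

|E| ≈ 4.15×10^5 N/C

Choose a cylindrical pillbox piercing the sheet, end faces (area A) parallel to it.
Flux Φ = 2EA and Q_enc = σA, so 2EA = σA/ε₀ ⇒ E = |σ|/(2ε₀), independent of distance.
E = |σ|/(2ε₀) = (7.34×10^-6)/(2·8.85×10^-12) = 4.15e5 N/C.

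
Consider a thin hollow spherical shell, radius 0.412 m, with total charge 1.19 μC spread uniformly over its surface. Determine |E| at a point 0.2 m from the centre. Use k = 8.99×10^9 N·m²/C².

E = 0

By spherical symmetry E is radial; choose a Gaussian sphere of radius r = 0.2 m (inside the shell, r < 0.412 m).
No charge lies within this surface, so Q_enc = 0 and Gauss's law gives E·4πr² = 0 ⇒ E = 0.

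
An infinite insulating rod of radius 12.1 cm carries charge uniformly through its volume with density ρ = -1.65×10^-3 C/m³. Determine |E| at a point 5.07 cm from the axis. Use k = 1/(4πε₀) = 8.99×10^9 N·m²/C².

4.73×10^6 V/m

Choose a coaxial cylinder of radius r = 5.07 cm (arbitrary length L) as the Gaussian surface (r < R).
Enclosed charge per unit length: λ_enc = ρ·πr² = (-1.65×10^-3)π(0.0507)² = -1.332×10^-5 C/m.
Gauss's law: E·2πrL = λ_enc L/ε₀.
E = 2k|λ_enc|/r = 2(8.99×10^9)(1.332e-5)/(0.0507) = 4.73e6 N/C.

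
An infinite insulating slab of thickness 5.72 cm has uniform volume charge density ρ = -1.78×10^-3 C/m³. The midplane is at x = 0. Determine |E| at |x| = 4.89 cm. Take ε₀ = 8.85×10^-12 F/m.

|E| ≈ 5.75×10^6 N/C

The point |x| = 4.89 cm lies outside the slab (half-thickness 0.0286 m). A symmetric pillbox spanning the full slab encloses Q_enc = ρ·d·A.
Flux = 2EA ⇒ E = |ρ|d/(2ε₀), independent of distance outside.
E = (1.78×10^-3)(0.0572)/(2·8.85×10^-12) = 5.75×10^6 N/C.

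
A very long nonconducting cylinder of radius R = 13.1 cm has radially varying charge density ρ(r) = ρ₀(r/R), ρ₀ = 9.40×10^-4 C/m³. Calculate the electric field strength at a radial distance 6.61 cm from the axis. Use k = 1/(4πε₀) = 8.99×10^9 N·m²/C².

|E| = 1.18e6 N/C

Coaxial Gaussian cylinder, radius r = 6.61 cm, length L (r < R).
Integrating ρ over the cross-section to radius r: λ_enc = (2πρ₀/R) ∫₀^r r'^2 dr' = 2πρ₀ r^3/(3·R) = 4.34e-6 C/m.
By Gauss's law (flux through the curved wall only), E·2πrL = λ_enc L/ε₀.
E = 2k|λ_enc|/r = 2(8.99×10^9)(4.34×10^-6)/(0.0661) = 1.18e6 N/C.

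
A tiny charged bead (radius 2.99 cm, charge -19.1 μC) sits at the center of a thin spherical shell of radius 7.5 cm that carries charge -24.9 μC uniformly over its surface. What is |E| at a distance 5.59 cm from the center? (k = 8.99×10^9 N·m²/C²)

5.50×10^7 N/C

Use a concentric Gaussian sphere at r = 5.59 cm (between the bodies, 2.99 cm < r < 7.5 cm).
The shell at 7.5 cm lies outside the Gaussian surface, so Q_enc = -19.1 μC = -1.91×10^-5 C.
Since E is radial and uniform over the Gaussian sphere, Φ = E·4πr² = Q_enc/ε₀.
E = k|Q_enc|/r² = (8.99×10^9)(1.91×10^-5)/(0.0559)² = 5.50×10^7 N/C.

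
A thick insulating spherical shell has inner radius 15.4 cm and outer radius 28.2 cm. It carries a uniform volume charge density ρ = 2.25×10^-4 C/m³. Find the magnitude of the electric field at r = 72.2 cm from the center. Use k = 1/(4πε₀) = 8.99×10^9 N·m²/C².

E ≈ 3.05×10^5 N/C

Use a concentric Gaussian sphere at r = 72.2 cm (r > 28.2 cm, enclosing the whole shell).
Q_enc = ρ·(4π/3)(b³ − a³) = (2.25×10^-4)·(4π/3)·((0.282)³ − (0.154)³) = 1.769×10^-5 C.
Since E is radial and uniform over the Gaussian sphere, Φ = E·4πr² = Q_enc/ε₀.
E = k|Q_enc|/r² = (8.99×10^9)(1.769e-5)/(0.722)² = 3.05e5 N/C.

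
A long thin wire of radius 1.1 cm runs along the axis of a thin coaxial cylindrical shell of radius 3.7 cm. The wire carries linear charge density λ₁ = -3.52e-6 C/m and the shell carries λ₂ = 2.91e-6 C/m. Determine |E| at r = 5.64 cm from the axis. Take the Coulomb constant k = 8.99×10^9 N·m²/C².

Take a coaxial cylindrical Gaussian surface of radius r = 5.64 cm and length L (r > 3.7 cm, enclosing both).
λ_enc = λ₁ + λ₂ = (-3.52×10^-6) + (2.91×10^-6) = -6.10e-7 C/m.
By Gauss's law (flux through the curved wall only), E·2πrL = λ_enc L/ε₀.
E = 2k|λ_enc|/r = 2(8.99×10^9)(6.10e-7)/(0.0564) = 1.94×10^5 N/C.

|E| = 1.94e5 N/C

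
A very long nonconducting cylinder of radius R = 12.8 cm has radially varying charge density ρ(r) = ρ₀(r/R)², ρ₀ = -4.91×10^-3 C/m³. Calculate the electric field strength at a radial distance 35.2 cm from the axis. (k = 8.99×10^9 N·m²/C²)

|E| = 6.45×10^6 V/m

Take a coaxial cylindrical Gaussian surface of radius r = 35.2 cm and length L (r > R, full charge per length enclosed).
λ_enc = 2π ∫₀^R ρ₀(r'/R)^2 r' dr' = 2πρ₀R²/4 = -1.264×10^-4 C/m.
Gauss's law: E·2πrL = λ_enc L/ε₀.
E = 2k|λ_enc|/r = 2(8.99×10^9)(1.264×10^-4)/(0.352) = 6.45e6 N/C.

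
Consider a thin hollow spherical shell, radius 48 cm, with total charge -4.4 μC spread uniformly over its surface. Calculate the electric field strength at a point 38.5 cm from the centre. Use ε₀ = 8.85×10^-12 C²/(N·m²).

Symmetry ⇒ E = E(r) r̂. Gaussian sphere of radius r = 38.5 cm (inside the shell, r < 48 cm).
No charge lies within this surface, so Q_enc = 0 and Gauss's law gives E·4πr² = 0 ⇒ E = 0.

|E| = 0 V/m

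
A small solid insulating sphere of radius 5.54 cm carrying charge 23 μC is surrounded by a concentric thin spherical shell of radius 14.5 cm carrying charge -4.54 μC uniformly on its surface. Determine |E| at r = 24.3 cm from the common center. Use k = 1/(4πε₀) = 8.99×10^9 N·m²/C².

Use a concentric Gaussian sphere at r = 24.3 cm (r > 14.5 cm, enclosing both).
Q_enc = (23 μC) + (-4.54 μC) = 1.846×10^-5 C.
By Gauss's law, ∮E·dA = E·4πr² = Q_enc/ε₀.
E = k|Q_enc|/r² = (8.99×10^9)(1.846×10^-5)/(0.243)² = 2.81×10^6 N/C.

|E| ≈ 2.81×10^6 N/C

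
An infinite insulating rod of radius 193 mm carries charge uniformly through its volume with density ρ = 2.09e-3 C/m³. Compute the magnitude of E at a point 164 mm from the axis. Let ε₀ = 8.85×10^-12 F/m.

|E| = 1.94e7 N/C

Take a coaxial cylindrical Gaussian surface of radius r = 164 mm and length L (r < R).
Charge inside radius r per length L is ρ·πr²·L, so λ_enc = ρπr² = 1.766e-4 C/m.
By Gauss's law (flux through the curved wall only), E·2πrL = λ_enc L/ε₀.
E = |λ_enc|/(2πε₀r) = (1.766×10^-4)/(2π·8.85×10^-12·0.164) = 1.94×10^7 N/C.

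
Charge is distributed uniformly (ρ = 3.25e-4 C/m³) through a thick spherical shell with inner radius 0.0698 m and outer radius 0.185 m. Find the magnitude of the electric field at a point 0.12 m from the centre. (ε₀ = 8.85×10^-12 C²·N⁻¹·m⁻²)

Symmetry ⇒ E = E(r) r̂. Gaussian sphere of radius r = 0.12 m (within the shell material, 0.0698 m < r < 0.185 m).
Enclosed charge is the volume from a to r: Q_enc = (4π/3)ρ(r³ − a³) = 1.889e-6 C.
Since E is radial and uniform over the Gaussian sphere, Φ = E·4πr² = Q_enc/ε₀.
E = |Q_enc|/(4πε₀r²) = (1.889×10^-6)/(4π·8.85×10^-12·(0.12)²) = 1.18×10^6 N/C.

|E| ≈ 1.18×10^6 N/C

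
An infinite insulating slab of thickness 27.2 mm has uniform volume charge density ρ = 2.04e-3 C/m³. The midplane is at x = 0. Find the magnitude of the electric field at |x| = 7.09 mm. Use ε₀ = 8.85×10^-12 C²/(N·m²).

E ≈ 1.63×10^6 V/m

By symmetry E is perpendicular to the slab. A Gaussian pillbox from −7.09 mm to +7.09 mm (face area A) lies entirely within the slab.
Q_enc = ρ·(2x)·A and flux = 2EA, so 2EA = 2ρxA/ε₀ ⇒ E = |ρ|x/ε₀.
E = (2.04e-3)(0.00709)/(8.85×10^-12) = 1.63e6 N/C.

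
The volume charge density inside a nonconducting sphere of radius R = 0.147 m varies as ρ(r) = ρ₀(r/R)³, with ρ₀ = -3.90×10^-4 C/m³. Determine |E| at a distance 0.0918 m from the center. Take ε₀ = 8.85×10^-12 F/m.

1.64×10^5 N/C

Use a concentric Gaussian sphere at r = 0.0918 m (r < R).
Q_enc = ∫₀^r ρ(r')·4πr'² dr' = (4πρ₀/R³) ∫₀^r r'^5 dr' = 4πρ₀ r^6/(6·R³) = -1.539×10^-7 C.
Applying ∮E·dA = Q_enc/ε₀ with Φ = E(4πr²):
E = |Q_enc|/(4πε₀r²) = (1.539×10^-7)/(4π·8.85×10^-12·(0.0918)²) = 1.64×10^5 N/C.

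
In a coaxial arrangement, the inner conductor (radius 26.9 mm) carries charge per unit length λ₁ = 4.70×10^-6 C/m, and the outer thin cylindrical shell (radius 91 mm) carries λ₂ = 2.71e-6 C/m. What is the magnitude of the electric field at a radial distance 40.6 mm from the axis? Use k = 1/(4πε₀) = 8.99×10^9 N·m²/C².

Choose a coaxial cylinder of radius r = 40.6 mm (arbitrary length L) as the Gaussian surface (between the conductors, 26.9 mm < r < 91 mm).
Only the inner wire is enclosed; the outer shell contributes nothing inside itself. λ_enc = λ₁ = 4.70×10^-6 C/m.
Gauss's law: E·2πrL = λ_enc L/ε₀.
E = 2k|λ_enc|/r = 2(8.99×10^9)(4.70×10^-6)/(0.0406) = 2.08e6 N/C.

|E| ≈ 2.08e6 N/C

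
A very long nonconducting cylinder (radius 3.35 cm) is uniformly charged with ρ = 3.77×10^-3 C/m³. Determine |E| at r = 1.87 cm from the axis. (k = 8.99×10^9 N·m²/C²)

3.98e6 V/m

Coaxial Gaussian cylinder, radius r = 1.87 cm, length L (r < R).
Enclosed charge per unit length: λ_enc = ρ·πr² = (3.77×10^-3)π(0.0187)² = 4.142×10^-6 C/m.
Gauss's law: E·2πrL = λ_enc L/ε₀.
E = 2k|λ_enc|/r = 2(8.99×10^9)(4.142×10^-6)/(0.0187) = 3.98×10^6 N/C.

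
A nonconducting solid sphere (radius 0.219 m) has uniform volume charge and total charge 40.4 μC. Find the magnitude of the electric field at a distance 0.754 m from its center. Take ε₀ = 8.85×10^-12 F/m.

By spherical symmetry E is radial; choose a Gaussian sphere of radius r = 0.754 m (r > R, so the entire charge is enclosed).
Q_enc = 40.4 μC = 4.04e-5 C.
Since E is radial and uniform over the Gaussian sphere, Φ = E·4πr² = Q_enc/ε₀.
E = |Q_enc|/(4πε₀r²) = (4.04×10^-5)/(4π·8.85×10^-12·(0.754)²) = 6.39×10^5 N/C.

|E| ≈ 6.39e5 N/C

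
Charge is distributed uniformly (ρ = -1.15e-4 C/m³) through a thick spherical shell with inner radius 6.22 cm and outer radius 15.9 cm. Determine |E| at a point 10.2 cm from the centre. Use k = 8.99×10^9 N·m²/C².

|E| = 3.42e5 V/m

By spherical symmetry E is radial; choose a Gaussian sphere of radius r = 10.2 cm (within the shell material, 6.22 cm < r < 15.9 cm).
Only the shell between 6.22 cm and r is enclosed: Q_enc = ρ·(4π/3)(r³ − a³) = (-1.15×10^-4)·(4π/3)·((0.102)³ − (0.0622)³) = -3.953×10^-7 C.
By Gauss's law, ∮E·dA = E·4πr² = Q_enc/ε₀.
E = k|Q_enc|/r² = (8.99×10^9)(3.953e-7)/(0.102)² = 3.42×10^5 N/C.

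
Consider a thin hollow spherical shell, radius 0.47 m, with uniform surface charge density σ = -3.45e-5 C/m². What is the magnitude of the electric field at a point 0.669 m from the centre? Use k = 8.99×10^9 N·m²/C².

By spherical symmetry E is radial; choose a Gaussian sphere of radius r = 0.669 m (r > 0.47 m).
The entire shell is enclosed: Q_enc = σ·4πR² = (-3.45×10^-5)·4π·(0.47)² = -9.577×10^-5 C.
Applying ∮E·dA = Q_enc/ε₀ with Φ = E(4πr²):
E = k|Q_enc|/r² = (8.99×10^9)(9.577e-5)/(0.669)² = 1.92×10^6 N/C.

1.92×10^6 N/C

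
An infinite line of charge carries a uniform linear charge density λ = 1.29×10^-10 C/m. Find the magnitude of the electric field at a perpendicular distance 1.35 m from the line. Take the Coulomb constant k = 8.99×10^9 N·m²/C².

1.72 N/C

Take a coaxial cylindrical Gaussian surface of radius r = 1.35 m and length L.
Q_enc = λL, so λ_enc = 1.29×10^-10 C/m.
Applying ∮E·dA = Q_enc/ε₀ with the end caps contributing no flux:
E = 2k|λ_enc|/r = 2(8.99×10^9)(1.29e-10)/(1.35) = 1.72 N/C.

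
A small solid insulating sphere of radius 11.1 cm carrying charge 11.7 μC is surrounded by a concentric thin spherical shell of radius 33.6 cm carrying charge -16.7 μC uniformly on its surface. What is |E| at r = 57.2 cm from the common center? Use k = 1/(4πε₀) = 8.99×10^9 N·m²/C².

|E| = 1.37e5 V/m

Symmetry ⇒ E = E(r) r̂. Gaussian sphere of radius r = 57.2 cm (r > 33.6 cm, enclosing both).
Q_enc = (11.7 μC) + (-16.7 μC) = -5.00×10^-6 C.
By Gauss's law, ∮E·dA = E·4πr² = Q_enc/ε₀.
E = k|Q_enc|/r² = (8.99×10^9)(5.00×10^-6)/(0.572)² = 1.37×10^5 N/C.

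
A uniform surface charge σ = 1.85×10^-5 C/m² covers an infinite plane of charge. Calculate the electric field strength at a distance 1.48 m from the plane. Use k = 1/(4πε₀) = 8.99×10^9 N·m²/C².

Choose a cylindrical pillbox piercing the sheet, end faces (area A) parallel to it.
Flux Φ = 2EA and Q_enc = σA, so 2EA = σA/ε₀ ⇒ E = |σ|/(2ε₀), independent of distance.
E = 2πk|σ| = 2π(8.99×10^9)(1.85e-5) = 1.04e6 N/C.

|E| = 1.04×10^6 V/m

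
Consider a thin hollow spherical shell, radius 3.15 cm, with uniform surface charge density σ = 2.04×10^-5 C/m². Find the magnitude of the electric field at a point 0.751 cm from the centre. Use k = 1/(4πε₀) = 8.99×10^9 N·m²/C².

By spherical symmetry E is radial; choose a Gaussian sphere of radius r = 0.751 cm (inside the shell, r < 3.15 cm).
No charge lies within this surface, so Q_enc = 0 and Gauss's law gives E·4πr² = 0 ⇒ E = 0.

|E| = 0 V/m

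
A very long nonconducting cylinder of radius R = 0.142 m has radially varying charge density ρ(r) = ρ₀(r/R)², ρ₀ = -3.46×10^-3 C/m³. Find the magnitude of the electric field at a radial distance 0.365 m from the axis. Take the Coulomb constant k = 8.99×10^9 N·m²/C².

By cylindrical symmetry E is radial; use a coaxial Gaussian cylinder of radius 0.365 m and length L (r > R, full charge per length enclosed).
λ_enc = 2π ∫₀^R ρ₀(r'/R)^2 r' dr' = 2πρ₀R²/4 = -1.096×10^-4 C/m.
Since E is radial and uniform over the curved surface, Φ = E·2πrL = Q_enc/ε₀ = λ_enc L/ε₀.
E = 2k|λ_enc|/r = 2(8.99×10^9)(1.096e-4)/(0.365) = 5.40×10^6 N/C.

|E| = 5.40×10^6 N/C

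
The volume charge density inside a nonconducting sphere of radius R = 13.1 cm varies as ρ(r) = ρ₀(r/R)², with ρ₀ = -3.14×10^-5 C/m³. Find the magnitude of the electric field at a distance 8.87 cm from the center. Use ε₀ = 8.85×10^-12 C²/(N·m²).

E = 2.89×10^4 V/m

Symmetry ⇒ E = E(r) r̂. Gaussian sphere of radius r = 8.87 cm (r < R).
Q_enc = ∫₀^r ρ(r')·4πr'² dr' = (4πρ₀/R²) ∫₀^r r'^4 dr' = 4πρ₀ r^5/(5·R²) = -2.525e-8 C.
Applying ∮E·dA = Q_enc/ε₀ with Φ = E(4πr²):
E = |Q_enc|/(4πε₀r²) = (2.525×10^-8)/(4π·8.85×10^-12·(0.0887)²) = 2.89×10^4 N/C.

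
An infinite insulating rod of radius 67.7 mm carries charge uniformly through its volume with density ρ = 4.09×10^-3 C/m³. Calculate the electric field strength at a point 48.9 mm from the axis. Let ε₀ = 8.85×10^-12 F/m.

E = 1.13×10^7 V/m

By cylindrical symmetry E is radial; use a coaxial Gaussian cylinder of radius 48.9 mm and length L (r < R).
Enclosed charge per unit length: λ_enc = ρ·πr² = (4.09×10^-3)π(0.0489)² = 3.072e-5 C/m.
Gauss's law: E·2πrL = λ_enc L/ε₀.
E = |λ_enc|/(2πε₀r) = (3.072×10^-5)/(2π·8.85×10^-12·0.0489) = 1.13e7 N/C.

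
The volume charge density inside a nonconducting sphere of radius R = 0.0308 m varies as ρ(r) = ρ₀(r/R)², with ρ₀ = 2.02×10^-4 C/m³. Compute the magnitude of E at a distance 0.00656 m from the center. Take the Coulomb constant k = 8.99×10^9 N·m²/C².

Use a concentric Gaussian sphere at r = 0.00656 m (r < R).
Q_enc = ∫₀^r ρ(r')·4πr'² dr' = (4πρ₀/R²) ∫₀^r r'^4 dr' = 4πρ₀ r^5/(5·R²) = 6.501×10^-12 C.
Applying ∮E·dA = Q_enc/ε₀ with Φ = E(4πr²):
E = k|Q_enc|/r² = (8.99×10^9)(6.501e-12)/(0.00656)² = 1.36e3 N/C.

|E| = 1.36×10^3 N/C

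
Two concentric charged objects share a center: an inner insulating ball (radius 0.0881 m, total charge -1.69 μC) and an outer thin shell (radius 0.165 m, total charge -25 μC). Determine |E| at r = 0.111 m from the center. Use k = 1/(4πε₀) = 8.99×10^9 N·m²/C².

By spherical symmetry E is radial; choose a Gaussian sphere of radius r = 0.111 m (between the bodies, 0.0881 m < r < 0.165 m).
The shell at 0.165 m lies outside the Gaussian surface, so Q_enc = -1.69 μC = -1.69×10^-6 C.
Gauss's law: E·4πr² = Q_enc/ε₀.
E = k|Q_enc|/r² = (8.99×10^9)(1.69e-6)/(0.111)² = 1.23×10^6 N/C.

|E| ≈ 1.23×10^6 N/C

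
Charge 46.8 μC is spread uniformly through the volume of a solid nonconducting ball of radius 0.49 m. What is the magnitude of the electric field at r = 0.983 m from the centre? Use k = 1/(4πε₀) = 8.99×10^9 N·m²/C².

Use a concentric Gaussian sphere at r = 0.983 m (r > R, so the entire charge is enclosed).
Q_enc = 46.8 μC = 4.68×10^-5 C.
Gauss's law: E·4πr² = Q_enc/ε₀.
E = k|Q_enc|/r² = (8.99×10^9)(4.68×10^-5)/(0.983)² = 4.35e5 N/C.

E ≈ 4.35×10^5 V/m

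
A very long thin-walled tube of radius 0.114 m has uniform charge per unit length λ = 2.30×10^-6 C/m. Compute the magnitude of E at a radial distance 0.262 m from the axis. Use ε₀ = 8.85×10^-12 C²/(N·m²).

By cylindrical symmetry E is radial; use a coaxial Gaussian cylinder of radius 0.262 m and length L (r > 0.114 m).
The full line charge is enclosed: λ_enc = 2.30×10^-6 C/m.
Gauss's law: E·2πrL = λ_enc L/ε₀.
E = |λ_enc|/(2πε₀r) = (2.30×10^-6)/(2π·8.85×10^-12·0.262) = 1.58×10^5 N/C.

|E| ≈ 1.58e5 V/m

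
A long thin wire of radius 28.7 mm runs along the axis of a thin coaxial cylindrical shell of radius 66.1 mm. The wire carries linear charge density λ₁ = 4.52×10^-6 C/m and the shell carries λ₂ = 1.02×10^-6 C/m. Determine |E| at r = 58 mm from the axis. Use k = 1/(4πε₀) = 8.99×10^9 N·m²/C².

Coaxial Gaussian cylinder, radius r = 58 mm, length L (between the conductors, 28.7 mm < r < 66.1 mm).
Only the inner wire is enclosed; the outer shell contributes nothing inside itself. λ_enc = λ₁ = 4.52×10^-6 C/m.
By Gauss's law (flux through the curved wall only), E·2πrL = λ_enc L/ε₀.
E = 2k|λ_enc|/r = 2(8.99×10^9)(4.52×10^-6)/(0.058) = 1.40×10^6 N/C.

|E| = 1.40e6 N/C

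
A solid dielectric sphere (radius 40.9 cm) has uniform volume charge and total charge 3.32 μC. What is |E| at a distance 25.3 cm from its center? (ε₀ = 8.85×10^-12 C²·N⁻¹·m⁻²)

By spherical symmetry E is radial; choose a Gaussian sphere of radius r = 25.3 cm (r < R).
For a uniform sphere the enclosed fraction is (r/R)³, so Q_enc = (3.32 μC)(0.253/0.409)³ = 7.858×10^-7 C.
Applying ∮E·dA = Q_enc/ε₀ with Φ = E(4πr²):
E = |Q_enc|/(4πε₀r²) = (7.858×10^-7)/(4π·8.85×10^-12·(0.253)²) = 1.10×10^5 N/C.

E = 1.10×10^5 N/C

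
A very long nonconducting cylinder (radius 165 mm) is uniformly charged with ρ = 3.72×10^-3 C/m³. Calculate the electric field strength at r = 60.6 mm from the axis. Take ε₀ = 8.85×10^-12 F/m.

Choose a coaxial cylinder of radius r = 60.6 mm (arbitrary length L) as the Gaussian surface (r < R).
Charge inside radius r per length L is ρ·πr²·L, so λ_enc = ρπr² = 4.292×10^-5 C/m.
Applying ∮E·dA = Q_enc/ε₀ with the end caps contributing no flux:
E = |λ_enc|/(2πε₀r) = (4.292e-5)/(2π·8.85×10^-12·0.0606) = 1.27×10^7 N/C.

|E| = 1.27×10^7 N/C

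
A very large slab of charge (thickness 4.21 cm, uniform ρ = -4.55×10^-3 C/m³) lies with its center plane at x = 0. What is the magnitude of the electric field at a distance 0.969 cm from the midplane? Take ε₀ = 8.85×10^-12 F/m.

E ≈ 4.98×10^6 N/C

By symmetry E is perpendicular to the slab. A Gaussian pillbox from −0.969 cm to +0.969 cm (face area A) lies entirely within the slab.
Q_enc = ρ·(2x)·A and flux = 2EA, so 2EA = 2ρxA/ε₀ ⇒ E = |ρ|x/ε₀.
E = (4.55e-3)(0.00969)/(8.85×10^-12) = 4.98×10^6 N/C.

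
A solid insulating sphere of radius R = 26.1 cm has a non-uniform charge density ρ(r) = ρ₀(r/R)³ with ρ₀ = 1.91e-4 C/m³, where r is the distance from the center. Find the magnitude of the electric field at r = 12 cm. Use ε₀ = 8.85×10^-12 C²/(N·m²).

E ≈ 4.20e4 V/m

By spherical symmetry E is radial; choose a Gaussian sphere of radius r = 12 cm (r < R).
Q_enc = ∫₀^r ρ(r')·4πr'² dr' = (4πρ₀/R³) ∫₀^r r'^5 dr' = 4πρ₀ r^6/(6·R³) = 6.718×10^-8 C.
Gauss's law: E·4πr² = Q_enc/ε₀.
E = |Q_enc|/(4πε₀r²) = (6.718×10^-8)/(4π·8.85×10^-12·(0.12)²) = 4.20×10^4 N/C.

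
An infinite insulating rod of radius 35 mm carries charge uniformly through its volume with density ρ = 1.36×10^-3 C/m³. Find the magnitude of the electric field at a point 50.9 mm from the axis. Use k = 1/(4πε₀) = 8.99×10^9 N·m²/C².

By cylindrical symmetry E is radial; use a coaxial Gaussian cylinder of radius 50.9 mm and length L (r > 35 mm, full cross-section enclosed).
λ_enc = ρ·πR² = (1.36×10^-3)π(0.035)² = 5.234×10^-6 C/m.
By Gauss's law (flux through the curved wall only), E·2πrL = λ_enc L/ε₀.
E = 2k|λ_enc|/r = 2(8.99×10^9)(5.234×10^-6)/(0.0509) = 1.85e6 N/C.

|E| ≈ 1.85×10^6 N/C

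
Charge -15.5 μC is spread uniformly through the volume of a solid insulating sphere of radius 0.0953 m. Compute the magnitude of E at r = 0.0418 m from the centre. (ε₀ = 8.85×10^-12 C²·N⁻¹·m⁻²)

|E| ≈ 6.73×10^6 V/m

By spherical symmetry E is radial; choose a Gaussian sphere of radius r = 0.0418 m (r < R).
For a uniform sphere the enclosed fraction is (r/R)³, so Q_enc = (-15.5 μC)(0.0418/0.0953)³ = -1.308×10^-6 C.
Since E is radial and uniform over the Gaussian sphere, Φ = E·4πr² = Q_enc/ε₀.
E = |Q_enc|/(4πε₀r²) = (1.308e-6)/(4π·8.85×10^-12·(0.0418)²) = 6.73×10^6 N/C.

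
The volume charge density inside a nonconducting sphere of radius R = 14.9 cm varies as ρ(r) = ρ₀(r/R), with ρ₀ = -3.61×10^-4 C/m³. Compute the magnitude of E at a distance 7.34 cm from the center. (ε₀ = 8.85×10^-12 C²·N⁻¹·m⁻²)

E = 3.69×10^5 N/C

Symmetry ⇒ E = E(r) r̂. Gaussian sphere of radius r = 7.34 cm (r < R).
Q_enc = ∫₀^r ρ(r')·4πr'² dr' = (4πρ₀/R) ∫₀^r r'^3 dr' = 4πρ₀ r^4/(4·R) = -2.209×10^-7 C.
Applying ∮E·dA = Q_enc/ε₀ with Φ = E(4πr²):
E = |Q_enc|/(4πε₀r²) = (2.209e-7)/(4π·8.85×10^-12·(0.0734)²) = 3.69e5 N/C.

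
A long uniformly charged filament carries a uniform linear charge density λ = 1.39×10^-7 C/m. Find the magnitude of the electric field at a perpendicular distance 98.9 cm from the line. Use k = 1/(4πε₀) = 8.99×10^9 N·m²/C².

Coaxial Gaussian cylinder, radius r = 98.9 cm, length L.
Q_enc = λL, so λ_enc = 1.39×10^-7 C/m.
By Gauss's law (flux through the curved wall only), E·2πrL = λ_enc L/ε₀.
E = 2k|λ_enc|/r = 2(8.99×10^9)(1.39×10^-7)/(0.989) = 2.53×10^3 N/C.

|E| ≈ 2.53×10^3 N/C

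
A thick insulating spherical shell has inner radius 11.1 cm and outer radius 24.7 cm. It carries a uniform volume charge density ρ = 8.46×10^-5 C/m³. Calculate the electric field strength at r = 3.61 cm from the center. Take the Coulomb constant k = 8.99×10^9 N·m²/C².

E = 0 (no enclosed charge)

Take a concentric spherical Gaussian surface of radius r = 3.61 cm (r < 11.1 cm, inside the empty cavity).
No charge is enclosed, so by Gauss's law E·4πr² = 0 ⇒ E = 0.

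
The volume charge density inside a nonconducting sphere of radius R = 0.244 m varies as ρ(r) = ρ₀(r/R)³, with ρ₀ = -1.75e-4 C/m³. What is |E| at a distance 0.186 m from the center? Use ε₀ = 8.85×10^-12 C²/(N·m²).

Symmetry ⇒ E = E(r) r̂. Gaussian sphere of radius r = 0.186 m (r < R).
Q_enc = ∫₀^r ρ(r')·4πr'² dr' = (4πρ₀/R³) ∫₀^r r'^5 dr' = 4πρ₀ r^6/(6·R³) = -1.045×10^-6 C.
Applying ∮E·dA = Q_enc/ε₀ with Φ = E(4πr²):
E = |Q_enc|/(4πε₀r²) = (1.045e-6)/(4π·8.85×10^-12·(0.186)²) = 2.72e5 N/C.

|E| = 2.72×10^5 N/C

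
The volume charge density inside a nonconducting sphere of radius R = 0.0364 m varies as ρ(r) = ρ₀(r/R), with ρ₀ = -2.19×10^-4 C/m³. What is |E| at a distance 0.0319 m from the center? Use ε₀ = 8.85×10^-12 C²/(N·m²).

1.73×10^5 V/m

Take a concentric spherical Gaussian surface of radius r = 0.0319 m (r < R).
Q_enc = ∫₀^r ρ(r')·4πr'² dr' = (4πρ₀/R) ∫₀^r r'^3 dr' = 4πρ₀ r^4/(4·R) = -1.957×10^-8 C.
Since E is radial and uniform over the Gaussian sphere, Φ = E·4πr² = Q_enc/ε₀.
E = |Q_enc|/(4πε₀r²) = (1.957e-8)/(4π·8.85×10^-12·(0.0319)²) = 1.73e5 N/C.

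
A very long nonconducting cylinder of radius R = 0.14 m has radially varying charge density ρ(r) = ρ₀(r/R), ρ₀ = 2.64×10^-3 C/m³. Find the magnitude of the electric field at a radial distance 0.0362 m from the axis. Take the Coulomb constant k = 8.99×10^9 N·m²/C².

Coaxial Gaussian cylinder, radius r = 0.0362 m, length L (r < R).
Integrating ρ over the cross-section to radius r: λ_enc = (2πρ₀/R) ∫₀^r r'^2 dr' = 2πρ₀ r^3/(3·R) = 1.874×10^-6 C/m.
By Gauss's law (flux through the curved wall only), E·2πrL = λ_enc L/ε₀.
E = 2k|λ_enc|/r = 2(8.99×10^9)(1.874e-6)/(0.0362) = 9.31e5 N/C.

|E| ≈ 9.31e5 N/C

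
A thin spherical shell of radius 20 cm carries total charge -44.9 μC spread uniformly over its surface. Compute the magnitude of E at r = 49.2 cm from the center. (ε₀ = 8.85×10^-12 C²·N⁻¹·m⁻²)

|E| = 1.67×10^6 N/C

Take a concentric spherical Gaussian surface of radius r = 49.2 cm (r > 20 cm).
The entire shell is enclosed: Q_enc = -4.49×10^-5 C.
By Gauss's law, ∮E·dA = E·4πr² = Q_enc/ε₀.
E = |Q_enc|/(4πε₀r²) = (4.49e-5)/(4π·8.85×10^-12·(0.492)²) = 1.67×10^6 N/C.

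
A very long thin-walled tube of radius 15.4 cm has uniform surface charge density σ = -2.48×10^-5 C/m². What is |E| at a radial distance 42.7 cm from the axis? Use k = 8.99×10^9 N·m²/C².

E = 1.01×10^6 N/C

By cylindrical symmetry E is radial; use a coaxial Gaussian cylinder of radius 42.7 cm and length L (r > 15.4 cm).
The whole shell is enclosed: λ_enc = σ·2πR = (-2.48e-5)·2π·(0.154) = -2.40e-5 C/m.
Since E is radial and uniform over the curved surface, Φ = E·2πrL = Q_enc/ε₀ = λ_enc L/ε₀.
E = 2k|λ_enc|/r = 2(8.99×10^9)(2.40e-5)/(0.427) = 1.01×10^6 N/C.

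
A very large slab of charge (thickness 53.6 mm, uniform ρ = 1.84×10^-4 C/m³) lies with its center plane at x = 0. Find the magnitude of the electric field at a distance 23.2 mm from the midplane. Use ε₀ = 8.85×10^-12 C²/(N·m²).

By symmetry E is perpendicular to the slab. A Gaussian pillbox from −23.2 mm to +23.2 mm (face area A) lies entirely within the slab.
Q_enc = ρ·(2x)·A and flux = 2EA, so 2EA = 2ρxA/ε₀ ⇒ E = |ρ|x/ε₀.
E = (1.84×10^-4)(0.0232)/(8.85×10^-12) = 4.82×10^5 N/C.

4.82e5 N/C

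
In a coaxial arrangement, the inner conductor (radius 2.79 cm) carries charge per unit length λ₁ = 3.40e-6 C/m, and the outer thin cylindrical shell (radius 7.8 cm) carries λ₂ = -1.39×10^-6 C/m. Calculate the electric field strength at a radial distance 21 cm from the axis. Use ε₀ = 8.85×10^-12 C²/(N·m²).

Coaxial Gaussian cylinder, radius r = 21 cm, length L (r > 7.8 cm, enclosing both).
λ_enc = λ₁ + λ₂ = (3.40e-6) + (-1.39e-6) = 2.01×10^-6 C/m.
Since E is radial and uniform over the curved surface, Φ = E·2πrL = Q_enc/ε₀ = λ_enc L/ε₀.
E = |λ_enc|/(2πε₀r) = (2.01×10^-6)/(2π·8.85×10^-12·0.21) = 1.72×10^5 N/C.

E ≈ 1.72×10^5 N/C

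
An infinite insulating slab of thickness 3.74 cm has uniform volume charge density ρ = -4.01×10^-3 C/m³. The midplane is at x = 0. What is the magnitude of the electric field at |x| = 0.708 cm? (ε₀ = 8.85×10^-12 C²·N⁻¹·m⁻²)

By symmetry E is perpendicular to the slab. A Gaussian pillbox from −0.708 cm to +0.708 cm (face area A) lies entirely within the slab.
Q_enc = ρ·(2x)·A and flux = 2EA, so 2EA = 2ρxA/ε₀ ⇒ E = |ρ|x/ε₀.
E = (4.01×10^-3)(0.00708)/(8.85×10^-12) = 3.21×10^6 N/C.

E ≈ 3.21×10^6 V/m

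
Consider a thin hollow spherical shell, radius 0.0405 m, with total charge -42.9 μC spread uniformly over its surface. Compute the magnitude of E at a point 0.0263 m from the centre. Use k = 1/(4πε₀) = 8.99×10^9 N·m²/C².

Take a concentric spherical Gaussian surface of radius r = 0.0263 m (inside the shell, r < 0.0405 m).
All the charge is outside the Gaussian surface: Q_enc = 0, hence E = 0 everywhere inside the shell.

E = 0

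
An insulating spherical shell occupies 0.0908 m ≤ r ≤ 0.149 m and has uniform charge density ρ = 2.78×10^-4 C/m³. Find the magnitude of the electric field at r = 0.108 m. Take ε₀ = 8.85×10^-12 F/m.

Use a concentric Gaussian sphere at r = 0.108 m (within the shell material, 0.0908 m < r < 0.149 m).
Enclosed charge is the volume from a to r: Q_enc = (4π/3)ρ(r³ − a³) = 5.952×10^-7 C.
Since E is radial and uniform over the Gaussian sphere, Φ = E·4πr² = Q_enc/ε₀.
E = |Q_enc|/(4πε₀r²) = (5.952×10^-7)/(4π·8.85×10^-12·(0.108)²) = 4.59e5 N/C.

E ≈ 4.59e5 N/C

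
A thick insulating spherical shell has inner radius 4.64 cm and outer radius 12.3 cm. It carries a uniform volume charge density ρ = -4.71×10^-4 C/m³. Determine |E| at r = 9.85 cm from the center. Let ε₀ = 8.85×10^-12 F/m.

E ≈ 1.56e6 N/C

Take a concentric spherical Gaussian surface of radius r = 9.85 cm (within the shell material, 4.64 cm < r < 12.3 cm).
Enclosed charge is the volume from a to r: Q_enc = (4π/3)ρ(r³ − a³) = -1.688×10^-6 C.
Gauss's law: E·4πr² = Q_enc/ε₀.
E = |Q_enc|/(4πε₀r²) = (1.688×10^-6)/(4π·8.85×10^-12·(0.0985)²) = 1.56e6 N/C.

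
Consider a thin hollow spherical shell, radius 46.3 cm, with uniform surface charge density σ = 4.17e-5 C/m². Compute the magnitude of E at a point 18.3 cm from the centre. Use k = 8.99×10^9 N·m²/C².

Use a concentric Gaussian sphere at r = 18.3 cm (inside the shell, r < 46.3 cm).
All the charge is outside the Gaussian surface: Q_enc = 0, hence E = 0 everywhere inside the shell.

E = 0 (no enclosed charge)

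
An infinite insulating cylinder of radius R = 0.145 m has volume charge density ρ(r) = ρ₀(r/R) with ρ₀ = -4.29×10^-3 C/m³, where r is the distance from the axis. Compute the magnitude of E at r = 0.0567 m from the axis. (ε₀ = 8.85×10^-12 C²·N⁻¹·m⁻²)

By cylindrical symmetry E is radial; use a coaxial Gaussian cylinder of radius 0.0567 m and length L (r < R).
λ_enc = ∫₀^r ρ(r')·2πr' dr' = (2πρ₀/R)·r^3/3 = -1.13×10^-5 C/m.
Since E is radial and uniform over the curved surface, Φ = E·2πrL = Q_enc/ε₀ = λ_enc L/ε₀.
E = |λ_enc|/(2πε₀r) = (1.13e-5)/(2π·8.85×10^-12·0.0567) = 3.58×10^6 N/C.

|E| = 3.58e6 V/m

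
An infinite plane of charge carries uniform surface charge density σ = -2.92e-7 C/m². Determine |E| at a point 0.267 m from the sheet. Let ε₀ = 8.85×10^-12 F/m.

By planar symmetry E is perpendicular to the sheet and uniform; use a Gaussian pillbox with flat faces of area A on each side of the sheet.
Flux Φ = 2EA and Q_enc = σA, so 2EA = σA/ε₀ ⇒ E = |σ|/(2ε₀), independent of distance.
E = |σ|/(2ε₀) = (2.92×10^-7)/(2·8.85×10^-12) = 1.65×10^4 N/C.

1.65×10^4 N/C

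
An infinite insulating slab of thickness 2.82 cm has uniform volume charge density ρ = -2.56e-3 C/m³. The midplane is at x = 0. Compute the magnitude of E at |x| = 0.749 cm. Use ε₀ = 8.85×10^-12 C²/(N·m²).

|E| ≈ 2.17×10^6 N/C

By symmetry E is perpendicular to the slab. A Gaussian pillbox from −0.749 cm to +0.749 cm (face area A) lies entirely within the slab.
Q_enc = ρ·(2x)·A and flux = 2EA, so 2EA = 2ρxA/ε₀ ⇒ E = |ρ|x/ε₀.
E = (2.56e-3)(0.00749)/(8.85×10^-12) = 2.17e6 N/C.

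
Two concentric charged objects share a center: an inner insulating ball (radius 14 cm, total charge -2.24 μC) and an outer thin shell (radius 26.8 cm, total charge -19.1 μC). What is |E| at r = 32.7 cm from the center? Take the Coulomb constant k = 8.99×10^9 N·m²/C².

1.79×10^6 N/C

Use a concentric Gaussian sphere at r = 32.7 cm (r > 26.8 cm, enclosing both).
Q_enc = (-2.24 μC) + (-19.1 μC) = -2.134×10^-5 C.
Since E is radial and uniform over the Gaussian sphere, Φ = E·4πr² = Q_enc/ε₀.
E = k|Q_enc|/r² = (8.99×10^9)(2.134×10^-5)/(0.327)² = 1.79×10^6 N/C.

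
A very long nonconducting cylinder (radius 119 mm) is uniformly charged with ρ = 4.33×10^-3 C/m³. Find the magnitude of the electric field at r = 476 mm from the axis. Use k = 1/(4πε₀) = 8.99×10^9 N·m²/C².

Take a coaxial cylindrical Gaussian surface of radius r = 476 mm and length L (r > 119 mm, full cross-section enclosed).
λ_enc = ρ·πR² = (4.33×10^-3)π(0.119)² = 1.926×10^-4 C/m.
Gauss's law: E·2πrL = λ_enc L/ε₀.
E = 2k|λ_enc|/r = 2(8.99×10^9)(1.926×10^-4)/(0.476) = 7.28×10^6 N/C.

7.28×10^6 V/m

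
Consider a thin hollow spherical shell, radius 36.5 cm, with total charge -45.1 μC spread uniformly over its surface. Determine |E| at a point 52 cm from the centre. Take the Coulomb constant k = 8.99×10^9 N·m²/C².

|E| ≈ 1.50e6 V/m

Use a concentric Gaussian sphere at r = 52 cm (r > 36.5 cm).
The entire shell is enclosed: Q_enc = -4.51×10^-5 C.
Gauss's law: E·4πr² = Q_enc/ε₀.
E = k|Q_enc|/r² = (8.99×10^9)(4.51e-5)/(0.52)² = 1.50×10^6 N/C.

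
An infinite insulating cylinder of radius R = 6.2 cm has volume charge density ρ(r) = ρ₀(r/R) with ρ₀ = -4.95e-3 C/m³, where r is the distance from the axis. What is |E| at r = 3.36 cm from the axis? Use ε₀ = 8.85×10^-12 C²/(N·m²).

|E| = 3.39e6 N/C

Take a coaxial cylindrical Gaussian surface of radius r = 3.36 cm and length L (r < R).
λ_enc = ∫₀^r ρ(r')·2πr' dr' = (2πρ₀/R)·r^3/3 = -6.343×10^-6 C/m.
Applying ∮E·dA = Q_enc/ε₀ with the end caps contributing no flux:
E = |λ_enc|/(2πε₀r) = (6.343×10^-6)/(2π·8.85×10^-12·0.0336) = 3.39×10^6 N/C.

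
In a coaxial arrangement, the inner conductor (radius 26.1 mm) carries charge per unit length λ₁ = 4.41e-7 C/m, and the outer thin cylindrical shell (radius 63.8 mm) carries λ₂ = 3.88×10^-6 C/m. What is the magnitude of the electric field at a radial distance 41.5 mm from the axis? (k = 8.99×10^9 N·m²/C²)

|E| = 1.91e5 N/C

Choose a coaxial cylinder of radius r = 41.5 mm (arbitrary length L) as the Gaussian surface (between the conductors, 26.1 mm < r < 63.8 mm).
The shell at 63.8 mm lies outside the Gaussian surface, so λ_enc = λ₁ = 4.41×10^-7 C/m.
Gauss's law: E·2πrL = λ_enc L/ε₀.
E = 2k|λ_enc|/r = 2(8.99×10^9)(4.41×10^-7)/(0.0415) = 1.91e5 N/C.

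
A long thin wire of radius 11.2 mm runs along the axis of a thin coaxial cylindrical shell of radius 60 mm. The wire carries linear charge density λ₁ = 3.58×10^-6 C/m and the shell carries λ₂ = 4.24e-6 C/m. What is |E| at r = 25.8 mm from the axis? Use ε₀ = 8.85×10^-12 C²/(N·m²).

Choose a coaxial cylinder of radius r = 25.8 mm (arbitrary length L) as the Gaussian surface (between the conductors, 11.2 mm < r < 60 mm).
The shell at 60 mm lies outside the Gaussian surface, so λ_enc = λ₁ = 3.58×10^-6 C/m.
Applying ∮E·dA = Q_enc/ε₀ with the end caps contributing no flux:
E = |λ_enc|/(2πε₀r) = (3.58e-6)/(2π·8.85×10^-12·0.0258) = 2.50×10^6 N/C.

|E| ≈ 2.50e6 V/m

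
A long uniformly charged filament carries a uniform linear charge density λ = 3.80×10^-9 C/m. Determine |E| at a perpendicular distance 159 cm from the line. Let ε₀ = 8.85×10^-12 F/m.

E ≈ 43 N/C

Choose a coaxial cylinder of radius r = 159 cm (arbitrary length L) as the Gaussian surface.
Q_enc = λL, so λ_enc = 3.80×10^-9 C/m.
By Gauss's law (flux through the curved wall only), E·2πrL = λ_enc L/ε₀.
E = |λ_enc|/(2πε₀r) = (3.80e-9)/(2π·8.85×10^-12·1.59) = 43 N/C.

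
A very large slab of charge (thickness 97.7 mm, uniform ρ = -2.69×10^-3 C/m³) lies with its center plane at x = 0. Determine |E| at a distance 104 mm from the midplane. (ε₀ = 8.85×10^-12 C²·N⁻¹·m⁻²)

|E| = 1.48×10^7 V/m

The point |x| = 104 mm lies outside the slab (half-thickness 0.04885 m). A symmetric pillbox spanning the full slab encloses Q_enc = ρ·d·A.
Flux = 2EA ⇒ E = |ρ|d/(2ε₀), independent of distance outside.
E = (2.69×10^-3)(0.0977)/(2·8.85×10^-12) = 1.48×10^7 N/C.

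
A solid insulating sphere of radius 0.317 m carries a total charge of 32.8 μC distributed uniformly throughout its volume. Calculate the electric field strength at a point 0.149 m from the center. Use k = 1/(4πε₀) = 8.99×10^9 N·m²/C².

Take a concentric spherical Gaussian surface of radius r = 0.149 m (r < R).
For a uniform sphere the enclosed fraction is (r/R)³, so Q_enc = (32.8 μC)(0.149/0.317)³ = 3.406e-6 C.
By Gauss's law, ∮E·dA = E·4πr² = Q_enc/ε₀.
E = k|Q_enc|/r² = (8.99×10^9)(3.406e-6)/(0.149)² = 1.38e6 N/C.

1.38e6 V/m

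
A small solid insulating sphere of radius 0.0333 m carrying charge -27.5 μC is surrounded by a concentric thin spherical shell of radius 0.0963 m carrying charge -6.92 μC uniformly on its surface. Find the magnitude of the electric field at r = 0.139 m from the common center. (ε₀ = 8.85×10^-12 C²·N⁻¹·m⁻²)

Take a concentric spherical Gaussian surface of radius r = 0.139 m (r > 0.0963 m, enclosing both).
Q_enc = (-27.5 μC) + (-6.92 μC) = -3.442×10^-5 C.
Since E is radial and uniform over the Gaussian sphere, Φ = E·4πr² = Q_enc/ε₀.
E = |Q_enc|/(4πε₀r²) = (3.442×10^-5)/(4π·8.85×10^-12·(0.139)²) = 1.60×10^7 N/C.

1.60e7 V/m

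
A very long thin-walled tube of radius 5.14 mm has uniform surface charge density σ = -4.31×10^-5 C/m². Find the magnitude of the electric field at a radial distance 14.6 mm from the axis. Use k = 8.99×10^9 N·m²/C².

By cylindrical symmetry E is radial; use a coaxial Gaussian cylinder of radius 14.6 mm and length L (r > 5.14 mm).
The whole shell is enclosed: λ_enc = σ·2πR = (-4.31×10^-5)·2π·(0.00514) = -1.392×10^-6 C/m.
Since E is radial and uniform over the curved surface, Φ = E·2πrL = Q_enc/ε₀ = λ_enc L/ε₀.
E = 2k|λ_enc|/r = 2(8.99×10^9)(1.392×10^-6)/(0.0146) = 1.71e6 N/C.

|E| ≈ 1.71×10^6 V/m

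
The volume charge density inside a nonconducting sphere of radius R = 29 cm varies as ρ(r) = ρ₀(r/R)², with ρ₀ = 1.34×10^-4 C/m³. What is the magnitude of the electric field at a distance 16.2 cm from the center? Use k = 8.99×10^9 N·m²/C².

1.53×10^5 N/C

Take a concentric spherical Gaussian surface of radius r = 16.2 cm (r < R).
Q_enc = ∫₀^r ρ(r')·4πr'² dr' = (4πρ₀/R²) ∫₀^r r'^4 dr' = 4πρ₀ r^5/(5·R²) = 4.468×10^-7 C.
Applying ∮E·dA = Q_enc/ε₀ with Φ = E(4πr²):
E = k|Q_enc|/r² = (8.99×10^9)(4.468e-7)/(0.162)² = 1.53×10^5 N/C.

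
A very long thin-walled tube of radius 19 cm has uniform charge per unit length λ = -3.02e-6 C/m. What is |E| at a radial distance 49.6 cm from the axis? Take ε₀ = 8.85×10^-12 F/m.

By cylindrical symmetry E is radial; use a coaxial Gaussian cylinder of radius 49.6 cm and length L (r > 19 cm).
The full line charge is enclosed: λ_enc = -3.02×10^-6 C/m.
Applying ∮E·dA = Q_enc/ε₀ with the end caps contributing no flux:
E = |λ_enc|/(2πε₀r) = (3.02×10^-6)/(2π·8.85×10^-12·0.496) = 1.09×10^5 N/C.

1.09×10^5 N/C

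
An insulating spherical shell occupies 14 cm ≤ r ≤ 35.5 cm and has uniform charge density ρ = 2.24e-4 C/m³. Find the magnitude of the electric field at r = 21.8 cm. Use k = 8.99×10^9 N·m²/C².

By spherical symmetry E is radial; choose a Gaussian sphere of radius r = 21.8 cm (within the shell material, 14 cm < r < 35.5 cm).
Only the shell between 14 cm and r is enclosed: Q_enc = ρ·(4π/3)(r³ − a³) = (2.24×10^-4)·(4π/3)·((0.218)³ − (0.14)³) = 7.146×10^-6 C.
Applying ∮E·dA = Q_enc/ε₀ with Φ = E(4πr²):
E = k|Q_enc|/r² = (8.99×10^9)(7.146×10^-6)/(0.218)² = 1.35×10^6 N/C.

|E| ≈ 1.35×10^6 N/C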